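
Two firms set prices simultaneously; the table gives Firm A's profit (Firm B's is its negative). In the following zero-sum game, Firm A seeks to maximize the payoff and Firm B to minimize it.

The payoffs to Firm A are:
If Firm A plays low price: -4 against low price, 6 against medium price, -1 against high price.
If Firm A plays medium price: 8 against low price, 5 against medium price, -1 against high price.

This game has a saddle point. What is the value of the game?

Row minima: -4, -1 → Firm A's maximin is -1.
Column maxima: 8, 6, -1 → Firm B's minimax is -1.
They coincide at (medium price, high price), so the value is -1.

-1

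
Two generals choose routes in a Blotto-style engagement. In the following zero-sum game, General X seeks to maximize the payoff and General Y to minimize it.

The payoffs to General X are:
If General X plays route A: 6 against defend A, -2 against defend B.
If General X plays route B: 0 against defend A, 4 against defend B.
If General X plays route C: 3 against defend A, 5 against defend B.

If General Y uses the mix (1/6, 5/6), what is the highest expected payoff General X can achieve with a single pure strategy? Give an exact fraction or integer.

route A: (6)·(1/6) + (-2)·(5/6) = -2/3.
route B: (0)·(1/6) + (4)·(5/6) = 10/3.
route C: (3)·(1/6) + (5)·(5/6) = 14/3.
The best pure response is route C with expected payoff 14/3.

14/3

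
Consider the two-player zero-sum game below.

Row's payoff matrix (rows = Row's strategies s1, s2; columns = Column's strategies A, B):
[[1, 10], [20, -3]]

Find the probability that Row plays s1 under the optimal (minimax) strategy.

Row minima are 1 and -3, so Row's maximin is 1; column maxima are 20 and 10, so Column's minimax is 10. These differ, so the equilibrium is in mixed strategies.
Let Row play s1 with probability p. Column is indifferent when p + 20(1−p) = 10p − 3(1−p), giving p = 23/32.

23/32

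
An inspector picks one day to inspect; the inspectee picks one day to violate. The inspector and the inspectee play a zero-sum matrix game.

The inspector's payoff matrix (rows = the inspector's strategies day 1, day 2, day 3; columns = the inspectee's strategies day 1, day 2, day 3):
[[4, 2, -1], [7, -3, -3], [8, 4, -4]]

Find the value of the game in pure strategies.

-1

Row minima: -1, -3, -4 → the inspector's maximin is -1.
Column maxima: 8, 4, -1 → the inspectee's minimax is -1.
They coincide at (day 1, day 3), so the value is -1.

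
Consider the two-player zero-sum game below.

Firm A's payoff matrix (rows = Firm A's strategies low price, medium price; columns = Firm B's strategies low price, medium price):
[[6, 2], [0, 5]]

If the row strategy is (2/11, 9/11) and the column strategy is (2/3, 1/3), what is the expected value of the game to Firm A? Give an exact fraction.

Against (2/3, 1/3), each row's expected payoff is low price: 14/3; medium price: 5/3.
Taking the (2/11, 9/11)-weighted average: (2/11)·(14/3) + (9/11)·(5/3) = 73/33.

73/33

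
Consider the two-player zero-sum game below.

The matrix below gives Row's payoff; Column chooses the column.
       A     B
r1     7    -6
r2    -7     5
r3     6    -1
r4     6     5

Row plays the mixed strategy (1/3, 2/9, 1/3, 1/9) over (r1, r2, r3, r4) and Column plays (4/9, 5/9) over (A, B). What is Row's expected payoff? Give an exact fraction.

94/81

Against (4/9, 5/9), each row's expected payoff is r1: -2/9; r2: -1/3; r3: 19/9; r4: 49/9.
Taking the (1/3, 2/9, 1/3, 1/9)-weighted average: (1/3)·(-2/9) + (2/9)·(-1/3) + (1/3)·(19/9) + (1/9)·(49/9) = 94/81.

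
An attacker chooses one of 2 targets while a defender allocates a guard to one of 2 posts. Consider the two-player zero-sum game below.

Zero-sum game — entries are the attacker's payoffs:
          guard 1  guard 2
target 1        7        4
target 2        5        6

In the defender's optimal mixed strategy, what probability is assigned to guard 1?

1/2

Row minima are 4 and 5, so the attacker's maximin is 5; column maxima are 7 and 6, so the defender's minimax is 6. These differ, so the equilibrium is in mixed strategies.
Let the defender play guard 1 with probability q. The attacker is indifferent when 7q + 4(1−q) = 5q + 6(1−q), giving q = 1/2.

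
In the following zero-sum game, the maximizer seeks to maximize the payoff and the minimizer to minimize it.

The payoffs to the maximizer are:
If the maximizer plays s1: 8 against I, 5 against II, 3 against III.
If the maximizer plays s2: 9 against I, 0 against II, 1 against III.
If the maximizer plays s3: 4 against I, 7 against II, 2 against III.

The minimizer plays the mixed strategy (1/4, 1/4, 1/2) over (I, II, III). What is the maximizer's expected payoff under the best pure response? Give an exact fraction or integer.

19/4

s1: (8)·(1/4) + (5)·(1/4) + (3)·(1/2) = 19/4.
s2: (9)·(1/4) + (0)·(1/4) + (1)·(1/2) = 11/4.
s3: (4)·(1/4) + (7)·(1/4) + (2)·(1/2) = 15/4.
The best pure response is s1 with expected payoff 19/4.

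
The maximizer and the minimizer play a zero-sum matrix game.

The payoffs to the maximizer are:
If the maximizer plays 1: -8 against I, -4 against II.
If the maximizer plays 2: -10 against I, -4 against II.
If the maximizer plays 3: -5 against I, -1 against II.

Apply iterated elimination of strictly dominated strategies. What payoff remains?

Column II is strictly dominated by I for the minimizer (-8<-4, -10<-4, -5<-1); eliminate II.
Row 1 is strictly dominated by row 3 (-5>-8); eliminate 1.
Row 2 is strictly dominated by row 3 (-5>-10); eliminate 2.
Only (3, I) remains, with payoff -5.

-5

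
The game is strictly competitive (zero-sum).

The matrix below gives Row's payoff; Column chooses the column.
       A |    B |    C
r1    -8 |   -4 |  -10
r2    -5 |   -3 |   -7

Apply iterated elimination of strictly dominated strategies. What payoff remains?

Row r1 is strictly dominated by row r2 (-5>-8, -3>-4, -7>-10); eliminate r1.
Column A is strictly dominated by C for Column (-7<-5); eliminate A.
Column B is strictly dominated by C for Column (-7<-3); eliminate B.
Only (r2, C) remains, with payoff -7.

-7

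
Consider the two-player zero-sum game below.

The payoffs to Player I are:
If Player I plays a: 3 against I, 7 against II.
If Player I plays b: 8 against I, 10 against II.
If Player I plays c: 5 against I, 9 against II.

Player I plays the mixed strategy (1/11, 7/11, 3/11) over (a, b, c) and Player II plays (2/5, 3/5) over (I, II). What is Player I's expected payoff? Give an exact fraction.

92/11

Against (2/5, 3/5), each row's expected payoff is a: 27/5; b: 46/5; c: 37/5.
Taking the (1/11, 7/11, 3/11)-weighted average: (1/11)·(27/5) + (7/11)·(46/5) + (3/11)·(37/5) = 92/11.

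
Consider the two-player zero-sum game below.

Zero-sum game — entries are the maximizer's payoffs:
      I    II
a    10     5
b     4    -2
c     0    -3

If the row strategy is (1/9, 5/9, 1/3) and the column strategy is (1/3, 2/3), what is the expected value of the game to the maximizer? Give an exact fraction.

2/27

Against (1/3, 2/3), each row's expected payoff is a: 20/3; b: 0; c: -2.
Taking the (1/9, 5/9, 1/3)-weighted average: (1/9)·(20/3) + (5/9)·(0) + (1/3)·(-2) = 2/27.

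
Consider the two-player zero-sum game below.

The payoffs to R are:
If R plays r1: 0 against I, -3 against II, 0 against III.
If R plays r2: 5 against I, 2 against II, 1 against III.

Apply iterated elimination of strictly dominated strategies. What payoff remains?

Row r1 is strictly dominated by row r2 (5>0, 2>-3, 1>0); eliminate r1.
Column II is strictly dominated by III for C (1<2); eliminate II.
Column I is strictly dominated by III for C (1<5); eliminate I.
Only (r2, III) remains, with payoff 1.

1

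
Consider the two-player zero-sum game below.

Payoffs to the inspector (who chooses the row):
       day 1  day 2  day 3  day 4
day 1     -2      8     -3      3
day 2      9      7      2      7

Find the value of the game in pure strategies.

Row minima: -3, 2 → the inspector's maximin is 2.
Column maxima: 9, 8, 2, 7 → the inspectee's minimax is 2.
They coincide at (day 2, day 3), so the value is 2.

2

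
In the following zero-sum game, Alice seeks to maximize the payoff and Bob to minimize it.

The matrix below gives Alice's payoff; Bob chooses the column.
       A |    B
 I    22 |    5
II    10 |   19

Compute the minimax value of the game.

Row minima are 5 and 10, so Alice's maximin is 10; column maxima are 22 and 19, so Bob's minimax is 19. These differ, so the equilibrium is in mixed strategies.
Let Alice play I with probability p. Bob is indifferent when 22p + 10(1−p) = 5p + 19(1−p), giving p = 9/26.
Let Bob play A with probability q. Alice is indifferent when 22q + 5(1−q) = 10q + 19(1−q), giving q = 7/13.
The value is 22·(7/13) + (5)·(6/13) = 184/13.

184/13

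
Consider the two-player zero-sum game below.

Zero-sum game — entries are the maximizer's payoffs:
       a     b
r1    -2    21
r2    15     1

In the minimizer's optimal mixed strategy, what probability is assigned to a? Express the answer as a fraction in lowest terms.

Row minima are -2 and 1, so the maximizer's maximin is 1; column maxima are 15 and 21, so the minimizer's minimax is 15. These differ, so the equilibrium is in mixed strategies.
Let the minimizer play a with probability q. The maximizer is indifferent when −2q + 21(1−q) = 15q + (1−q), giving q = 20/37.

20/37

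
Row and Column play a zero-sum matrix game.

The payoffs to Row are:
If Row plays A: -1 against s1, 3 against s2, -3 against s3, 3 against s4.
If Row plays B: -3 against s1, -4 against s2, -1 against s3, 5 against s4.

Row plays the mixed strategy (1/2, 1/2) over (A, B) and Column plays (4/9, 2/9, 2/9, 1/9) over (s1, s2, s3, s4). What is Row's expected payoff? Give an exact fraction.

Against (4/9, 2/9, 2/9, 1/9), each row's expected payoff is A: -1/9; B: -17/9.
Taking the (1/2, 1/2)-weighted average: (1/2)·(-1/9) + (1/2)·(-17/9) = -1.

-1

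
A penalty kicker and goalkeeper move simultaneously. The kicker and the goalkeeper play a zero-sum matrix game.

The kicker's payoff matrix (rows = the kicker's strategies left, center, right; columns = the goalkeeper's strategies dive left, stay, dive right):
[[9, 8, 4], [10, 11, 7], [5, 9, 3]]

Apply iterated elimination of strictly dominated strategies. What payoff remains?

7

Column dive left is strictly dominated by dive right for the goalkeeper (4<9, 7<10, 3<5); eliminate dive left.
Row right is strictly dominated by row center (11>9, 7>3); eliminate right.
Column stay is strictly dominated by dive right for the goalkeeper (4<8, 7<11); eliminate stay.
Row left is strictly dominated by row center (7>4); eliminate left.
Only (center, dive right) remains, with payoff 7.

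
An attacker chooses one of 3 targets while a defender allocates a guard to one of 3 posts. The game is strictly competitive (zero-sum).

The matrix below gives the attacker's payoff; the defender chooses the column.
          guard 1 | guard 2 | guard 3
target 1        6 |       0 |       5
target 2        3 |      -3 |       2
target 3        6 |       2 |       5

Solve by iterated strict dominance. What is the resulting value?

2

Row target 2 is strictly dominated by row target 1 (6>3, 0>-3, 5>2); eliminate target 2.
Column guard 3 is strictly dominated by guard 2 for the defender (0<5, 2<5); eliminate guard 3.
Column guard 1 is strictly dominated by guard 2 for the defender (0<6, 2<6); eliminate guard 1.
Row target 1 is strictly dominated by row target 3 (2>0); eliminate target 1.
Only (target 3, guard 2) remains, with payoff 2.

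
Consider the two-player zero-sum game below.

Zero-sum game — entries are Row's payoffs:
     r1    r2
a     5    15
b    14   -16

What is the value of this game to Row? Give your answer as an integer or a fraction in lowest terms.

29/4

Row minima are 5 and -16, so Row's maximin is 5; column maxima are 14 and 15, so Column's minimax is 14. These differ, so the equilibrium is in mixed strategies.
Let Row play a with probability p. Column is indifferent when 5p + 14(1−p) = 15p − 16(1−p), giving p = 3/4.
Let Column play r1 with probability q. Row is indifferent when 5q + 15(1−q) = 14q − 16(1−q), giving q = 31/40.
The value is 5·(31/40) + (15)·(9/40) = 29/4.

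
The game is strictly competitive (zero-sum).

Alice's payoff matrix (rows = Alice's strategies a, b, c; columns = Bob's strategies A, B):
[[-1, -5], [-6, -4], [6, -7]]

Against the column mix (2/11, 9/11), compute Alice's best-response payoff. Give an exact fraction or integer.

-47/11

a: (-1)·(2/11) + (-5)·(9/11) = -47/11.
b: (-6)·(2/11) + (-4)·(9/11) = -48/11.
c: (6)·(2/11) + (-7)·(9/11) = -51/11.
The best pure response is a with expected payoff -47/11.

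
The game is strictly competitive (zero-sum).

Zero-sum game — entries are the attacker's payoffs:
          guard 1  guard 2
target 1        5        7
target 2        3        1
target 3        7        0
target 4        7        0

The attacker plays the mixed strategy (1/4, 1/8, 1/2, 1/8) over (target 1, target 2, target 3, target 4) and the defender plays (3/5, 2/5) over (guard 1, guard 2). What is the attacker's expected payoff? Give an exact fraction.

87/20

Against (3/5, 2/5), each row's expected payoff is target 1: 29/5; target 2: 11/5; target 3: 21/5; target 4: 21/5.
Taking the (1/4, 1/8, 1/2, 1/8)-weighted average: (1/4)·(29/5) + (1/8)·(11/5) + (1/2)·(21/5) + (1/8)·(21/5) = 87/20.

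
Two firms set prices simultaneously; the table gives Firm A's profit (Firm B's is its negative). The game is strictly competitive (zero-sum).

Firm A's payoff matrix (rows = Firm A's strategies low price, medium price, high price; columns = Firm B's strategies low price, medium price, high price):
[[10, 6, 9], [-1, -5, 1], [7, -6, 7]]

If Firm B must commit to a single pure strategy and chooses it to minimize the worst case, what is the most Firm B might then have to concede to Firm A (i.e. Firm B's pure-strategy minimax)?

6

The worst case (largest entry) in each column is low price: 10, medium price: 6, high price: 9.
The best (smallest) of these is 6.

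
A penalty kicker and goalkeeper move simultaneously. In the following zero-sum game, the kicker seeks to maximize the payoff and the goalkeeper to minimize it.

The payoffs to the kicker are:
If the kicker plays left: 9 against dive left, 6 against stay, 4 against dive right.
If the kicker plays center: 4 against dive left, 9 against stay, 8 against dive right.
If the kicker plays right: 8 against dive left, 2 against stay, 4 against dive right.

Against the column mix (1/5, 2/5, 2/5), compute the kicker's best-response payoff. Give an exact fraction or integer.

left: (9)·(1/5) + (6)·(2/5) + (4)·(2/5) = 29/5.
center: (4)·(1/5) + (9)·(2/5) + (8)·(2/5) = 38/5.
right: (8)·(1/5) + (2)·(2/5) + (4)·(2/5) = 4.
The best pure response is center with expected payoff 38/5.

38/5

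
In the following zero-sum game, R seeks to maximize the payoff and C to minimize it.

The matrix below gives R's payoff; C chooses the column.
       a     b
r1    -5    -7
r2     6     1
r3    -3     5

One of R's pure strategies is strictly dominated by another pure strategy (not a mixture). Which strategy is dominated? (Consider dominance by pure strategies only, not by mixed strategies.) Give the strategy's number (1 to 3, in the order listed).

1

Compare r1 with r2: 6 > -5, 1 > -7.
So r2 strictly dominates r1 for R; r1 is strictly dominated.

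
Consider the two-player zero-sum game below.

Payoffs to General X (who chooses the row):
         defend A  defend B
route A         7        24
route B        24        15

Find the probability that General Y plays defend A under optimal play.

9/26

Row minima are 7 and 15, so General X's maximin is 15; column maxima are 24 and 24, so General Y's minimax is 24. These differ, so the equilibrium is in mixed strategies.
Let General Y play defend A with probability q. General X is indifferent when 7q + 24(1−q) = 24q + 15(1−q), giving q = 9/26.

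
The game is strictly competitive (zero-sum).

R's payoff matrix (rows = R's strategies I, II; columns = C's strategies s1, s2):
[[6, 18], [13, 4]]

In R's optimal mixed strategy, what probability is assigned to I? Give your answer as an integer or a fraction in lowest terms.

3/7

Row minima are 6 and 4, so R's maximin is 6; column maxima are 13 and 18, so C's minimax is 13. These differ, so the equilibrium is in mixed strategies.
Let R play I with probability p. C is indifferent when 6p + 13(1−p) = 18p + 4(1−p), giving p = 3/7.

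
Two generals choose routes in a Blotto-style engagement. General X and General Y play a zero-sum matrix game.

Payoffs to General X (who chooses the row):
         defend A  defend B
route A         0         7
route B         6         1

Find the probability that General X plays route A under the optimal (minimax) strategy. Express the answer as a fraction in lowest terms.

Row minima are 0 and 1, so General X's maximin is 1; column maxima are 6 and 7, so General Y's minimax is 6. These differ, so the equilibrium is in mixed strategies.
Let General X play route A with probability p. General Y is indifferent when 6(1−p) = 7p + (1−p), giving p = 5/12.

5/12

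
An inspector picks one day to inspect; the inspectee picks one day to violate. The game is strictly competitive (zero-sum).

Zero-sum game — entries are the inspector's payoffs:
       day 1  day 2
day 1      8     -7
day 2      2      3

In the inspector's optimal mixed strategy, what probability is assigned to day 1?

Row minima are -7 and 2, so the inspector's maximin is 2; column maxima are 8 and 3, so the inspectee's minimax is 3. These differ, so the equilibrium is in mixed strategies.
Let the inspector play day 1 with probability p. The inspectee is indifferent when 8p + 2(1−p) = −7p + 3(1−p), giving p = 1/16.

1/16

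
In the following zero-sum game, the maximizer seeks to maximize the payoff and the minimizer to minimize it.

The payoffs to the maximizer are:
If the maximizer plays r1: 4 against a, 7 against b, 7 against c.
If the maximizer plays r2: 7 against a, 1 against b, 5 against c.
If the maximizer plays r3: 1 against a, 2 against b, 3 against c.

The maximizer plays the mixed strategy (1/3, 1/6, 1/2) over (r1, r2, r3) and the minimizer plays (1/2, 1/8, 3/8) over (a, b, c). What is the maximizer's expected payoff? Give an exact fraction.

59/16

Against (1/2, 1/8, 3/8), each row's expected payoff is r1: 11/2; r2: 11/2; r3: 15/8.
Taking the (1/3, 1/6, 1/2)-weighted average: (1/3)·(11/2) + (1/6)·(11/2) + (1/2)·(15/8) = 59/16.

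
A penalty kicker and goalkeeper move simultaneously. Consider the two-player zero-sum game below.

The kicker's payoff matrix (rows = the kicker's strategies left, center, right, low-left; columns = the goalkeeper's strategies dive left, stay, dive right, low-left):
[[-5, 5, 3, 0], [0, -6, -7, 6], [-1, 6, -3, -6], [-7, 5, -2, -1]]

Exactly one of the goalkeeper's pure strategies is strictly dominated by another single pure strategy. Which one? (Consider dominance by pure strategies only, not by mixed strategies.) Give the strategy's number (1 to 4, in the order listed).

2

The goalkeeper prefers columns that give the kicker less. Compare stay with dive right: 3 < 5, -7 < -6, -3 < 6, -2 < 5.
So dive right strictly dominates stay for the goalkeeper; stay is strictly dominated.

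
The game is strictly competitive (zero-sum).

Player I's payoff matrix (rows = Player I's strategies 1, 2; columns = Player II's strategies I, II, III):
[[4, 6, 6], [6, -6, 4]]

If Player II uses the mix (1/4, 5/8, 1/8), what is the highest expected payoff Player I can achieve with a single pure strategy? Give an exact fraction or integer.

1: (4)·(1/4) + (6)·(5/8) + (6)·(1/8) = 11/2.
2: (6)·(1/4) + (-6)·(5/8) + (4)·(1/8) = -7/4.
The best pure response is 1 with expected payoff 11/2.

11/2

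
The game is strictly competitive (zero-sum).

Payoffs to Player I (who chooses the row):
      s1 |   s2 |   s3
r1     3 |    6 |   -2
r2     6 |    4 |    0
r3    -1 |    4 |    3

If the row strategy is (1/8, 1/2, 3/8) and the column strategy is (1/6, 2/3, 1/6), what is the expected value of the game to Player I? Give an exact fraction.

167/48

Against (1/6, 2/3, 1/6), each row's expected payoff is r1: 25/6; r2: 11/3; r3: 3.
Taking the (1/8, 1/2, 3/8)-weighted average: (1/8)·(25/6) + (1/2)·(11/3) + (3/8)·(3) = 167/48.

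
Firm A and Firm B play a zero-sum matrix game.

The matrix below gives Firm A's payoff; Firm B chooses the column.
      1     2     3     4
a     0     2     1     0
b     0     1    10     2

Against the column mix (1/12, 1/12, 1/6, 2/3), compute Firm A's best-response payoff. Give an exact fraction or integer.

37/12

a: (0)·(1/12) + (2)·(1/12) + (1)·(1/6) + (0)·(2/3) = 1/3.
b: (0)·(1/12) + (1)·(1/12) + (10)·(1/6) + (2)·(2/3) = 37/12.
The best pure response is b with expected payoff 37/12.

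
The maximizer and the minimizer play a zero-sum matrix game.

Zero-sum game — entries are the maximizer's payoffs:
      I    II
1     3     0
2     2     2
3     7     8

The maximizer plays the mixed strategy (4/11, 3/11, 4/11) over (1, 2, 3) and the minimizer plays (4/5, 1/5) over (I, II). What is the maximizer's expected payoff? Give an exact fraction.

Against (4/5, 1/5), each row's expected payoff is 1: 12/5; 2: 2; 3: 36/5.
Taking the (4/11, 3/11, 4/11)-weighted average: (4/11)·(12/5) + (3/11)·(2) + (4/11)·(36/5) = 222/55.

222/55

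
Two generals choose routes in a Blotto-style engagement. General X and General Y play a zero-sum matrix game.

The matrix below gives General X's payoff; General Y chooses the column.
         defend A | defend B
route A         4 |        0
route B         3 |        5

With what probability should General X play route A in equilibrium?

1/3

Row minima are 0 and 3, so General X's maximin is 3; column maxima are 4 and 5, so General Y's minimax is 4. These differ, so the equilibrium is in mixed strategies.
Let General X play route A with probability p. General Y is indifferent when 4p + 3(1−p) = 5(1−p), giving p = 1/3.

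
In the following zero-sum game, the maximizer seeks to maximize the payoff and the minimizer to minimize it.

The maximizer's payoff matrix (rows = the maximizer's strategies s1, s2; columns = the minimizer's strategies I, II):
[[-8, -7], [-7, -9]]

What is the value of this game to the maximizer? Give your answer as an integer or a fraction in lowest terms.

Row minima are -8 and -9, so the maximizer's maximin is -8; column maxima are -7 and -7, so the minimizer's minimax is -7. These differ, so the equilibrium is in mixed strategies.
Let the maximizer play s1 with probability p. The minimizer is indifferent when −8p − 7(1−p) = −7p − 9(1−p), giving p = 2/3.
Let the minimizer play I with probability q. The maximizer is indifferent when −8q − 7(1−q) = −7q − 9(1−q), giving q = 2/3.
The value is -8·(2/3) + (-7)·(1/3) = -23/3.

-23/3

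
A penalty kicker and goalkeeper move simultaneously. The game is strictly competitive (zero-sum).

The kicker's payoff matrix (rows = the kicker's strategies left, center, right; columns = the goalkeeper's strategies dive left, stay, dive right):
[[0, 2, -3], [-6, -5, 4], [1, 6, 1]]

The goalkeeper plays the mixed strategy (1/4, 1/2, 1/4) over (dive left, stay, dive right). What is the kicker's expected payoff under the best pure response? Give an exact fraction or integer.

left: (0)·(1/4) + (2)·(1/2) + (-3)·(1/4) = 1/4.
center: (-6)·(1/4) + (-5)·(1/2) + (4)·(1/4) = -3.
right: (1)·(1/4) + (6)·(1/2) + (1)·(1/4) = 7/2.
The best pure response is right with expected payoff 7/2.

7/2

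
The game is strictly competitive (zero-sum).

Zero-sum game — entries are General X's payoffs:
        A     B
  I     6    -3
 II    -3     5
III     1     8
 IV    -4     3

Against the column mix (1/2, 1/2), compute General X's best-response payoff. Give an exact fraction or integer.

I: (6)·(1/2) + (-3)·(1/2) = 3/2.
II: (-3)·(1/2) + (5)·(1/2) = 1.
III: (1)·(1/2) + (8)·(1/2) = 9/2.
IV: (-4)·(1/2) + (3)·(1/2) = -1/2.
The best pure response is III with expected payoff 9/2.

9/2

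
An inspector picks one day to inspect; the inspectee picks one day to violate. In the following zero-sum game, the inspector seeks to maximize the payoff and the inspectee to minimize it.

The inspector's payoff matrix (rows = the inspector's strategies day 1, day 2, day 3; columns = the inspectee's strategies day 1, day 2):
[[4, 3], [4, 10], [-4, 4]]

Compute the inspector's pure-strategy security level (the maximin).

4

The worst-case payoff for each row is day 1: 3, day 2: 4, day 3: -4.
The best of these is 4.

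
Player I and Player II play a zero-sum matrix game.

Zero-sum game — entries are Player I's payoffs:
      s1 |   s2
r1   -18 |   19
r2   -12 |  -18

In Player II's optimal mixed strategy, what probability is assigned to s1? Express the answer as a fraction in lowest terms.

Row minima are -18 and -18, so Player I's maximin is -18; column maxima are -12 and 19, so Player II's minimax is -12. These differ, so the equilibrium is in mixed strategies.
Let Player II play s1 with probability q. Player I is indifferent when −18q + 19(1−q) = −12q − 18(1−q), giving q = 37/43.

37/43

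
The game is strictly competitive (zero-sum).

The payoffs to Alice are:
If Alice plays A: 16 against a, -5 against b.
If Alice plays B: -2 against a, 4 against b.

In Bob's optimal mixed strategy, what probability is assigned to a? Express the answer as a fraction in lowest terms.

Row minima are -5 and -2, so Alice's maximin is -2; column maxima are 16 and 4, so Bob's minimax is 4. These differ, so the equilibrium is in mixed strategies.
Let Bob play a with probability q. Alice is indifferent when 16q − 5(1−q) = −2q + 4(1−q), giving q = 1/3.

1/3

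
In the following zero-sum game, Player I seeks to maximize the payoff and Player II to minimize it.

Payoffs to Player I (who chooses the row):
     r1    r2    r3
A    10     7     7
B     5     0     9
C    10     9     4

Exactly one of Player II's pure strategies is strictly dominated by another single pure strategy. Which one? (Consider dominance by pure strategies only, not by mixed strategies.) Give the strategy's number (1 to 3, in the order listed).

1

Player II prefers columns that give Player I less. Compare r1 with r2: 7 < 10, 0 < 5, 9 < 10.
So r2 strictly dominates r1 for Player II; r1 is strictly dominated.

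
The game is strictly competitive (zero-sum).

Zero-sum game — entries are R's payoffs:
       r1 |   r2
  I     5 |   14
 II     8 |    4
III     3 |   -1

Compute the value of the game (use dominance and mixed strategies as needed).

Row III is strictly dominated by row II, so R never plays it.
The remaining 2×2 game on (I, II) × (r1, r2) has no saddle point. Let R play I with probability p; indifference gives 5p + 8(1−p) = 14p + 4(1−p), so p = 4/13.
Similarly C's optimal q on r1 is 10/13, and the value is 5·(10/13) + (14)·(3/13) = 92/13.

92/13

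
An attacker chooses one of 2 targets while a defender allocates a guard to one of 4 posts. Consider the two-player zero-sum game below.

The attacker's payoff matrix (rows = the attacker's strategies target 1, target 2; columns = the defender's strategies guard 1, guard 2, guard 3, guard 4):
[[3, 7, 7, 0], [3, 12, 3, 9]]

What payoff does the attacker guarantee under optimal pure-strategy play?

3

Row minima: 0, 3 → the attacker's maximin is 3.
Column maxima: 3, 12, 7, 9 → the defender's minimax is 3.
They coincide at (target 2, guard 1), so the value is 3.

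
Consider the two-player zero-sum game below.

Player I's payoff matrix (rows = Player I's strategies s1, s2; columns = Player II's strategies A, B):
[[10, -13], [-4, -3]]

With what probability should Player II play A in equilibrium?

Row minima are -13 and -4, so Player I's maximin is -4; column maxima are 10 and -3, so Player II's minimax is -3. These differ, so the equilibrium is in mixed strategies.
Let Player II play A with probability q. Player I is indifferent when 10q − 13(1−q) = −4q − 3(1−q), giving q = 5/12.

5/12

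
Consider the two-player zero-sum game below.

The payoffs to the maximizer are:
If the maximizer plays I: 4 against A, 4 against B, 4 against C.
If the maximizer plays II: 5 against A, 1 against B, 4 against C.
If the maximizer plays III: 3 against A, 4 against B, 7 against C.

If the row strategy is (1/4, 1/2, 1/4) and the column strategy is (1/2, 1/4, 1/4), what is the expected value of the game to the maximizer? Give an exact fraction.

63/16

Against (1/2, 1/4, 1/4), each row's expected payoff is I: 4; II: 15/4; III: 17/4.
Taking the (1/4, 1/2, 1/4)-weighted average: (1/4)·(4) + (1/2)·(15/4) + (1/4)·(17/4) = 63/16.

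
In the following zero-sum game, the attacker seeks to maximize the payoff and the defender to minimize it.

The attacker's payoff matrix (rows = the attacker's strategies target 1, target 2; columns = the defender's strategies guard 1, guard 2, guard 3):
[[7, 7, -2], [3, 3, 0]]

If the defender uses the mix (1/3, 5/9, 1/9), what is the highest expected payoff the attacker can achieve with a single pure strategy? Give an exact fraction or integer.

target 1: (7)·(1/3) + (7)·(5/9) + (-2)·(1/9) = 6.
target 2: (3)·(1/3) + (3)·(5/9) + (0)·(1/9) = 8/3.
The best pure response is target 1 with expected payoff 6.

6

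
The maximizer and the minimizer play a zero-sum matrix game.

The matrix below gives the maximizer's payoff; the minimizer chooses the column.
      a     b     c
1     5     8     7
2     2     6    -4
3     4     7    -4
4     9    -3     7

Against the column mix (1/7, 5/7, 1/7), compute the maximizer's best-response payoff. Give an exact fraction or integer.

1: (5)·(1/7) + (8)·(5/7) + (7)·(1/7) = 52/7.
2: (2)·(1/7) + (6)·(5/7) + (-4)·(1/7) = 4.
3: (4)·(1/7) + (7)·(5/7) + (-4)·(1/7) = 5.
4: (9)·(1/7) + (-3)·(5/7) + (7)·(1/7) = 1/7.
The best pure response is 1 with expected payoff 52/7.

52/7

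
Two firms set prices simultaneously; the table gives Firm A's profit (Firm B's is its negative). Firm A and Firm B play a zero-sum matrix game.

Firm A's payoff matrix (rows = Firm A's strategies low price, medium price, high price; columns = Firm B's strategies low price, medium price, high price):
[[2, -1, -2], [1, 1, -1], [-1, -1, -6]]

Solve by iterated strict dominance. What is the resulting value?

-1

Row high price is strictly dominated by row medium price (1>-1, 1>-1, -1>-6); eliminate high price.
Column low price is strictly dominated by high price for Firm B (-2<2, -1<1); eliminate low price.
Row low price is strictly dominated by row medium price (1>-1, -1>-2); eliminate low price.
Column medium price is strictly dominated by high price for Firm B (-1<1); eliminate medium price.
Only (medium price, high price) remains, with payoff -1.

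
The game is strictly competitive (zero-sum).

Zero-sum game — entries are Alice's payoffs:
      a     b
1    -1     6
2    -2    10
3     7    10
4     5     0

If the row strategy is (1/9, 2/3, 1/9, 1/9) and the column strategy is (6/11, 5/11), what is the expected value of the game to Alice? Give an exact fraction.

Against (6/11, 5/11), each row's expected payoff is 1: 24/11; 2: 38/11; 3: 92/11; 4: 30/11.
Taking the (1/9, 2/3, 1/9, 1/9)-weighted average: (1/9)·(24/11) + (2/3)·(38/11) + (1/9)·(92/11) + (1/9)·(30/11) = 34/9.

34/9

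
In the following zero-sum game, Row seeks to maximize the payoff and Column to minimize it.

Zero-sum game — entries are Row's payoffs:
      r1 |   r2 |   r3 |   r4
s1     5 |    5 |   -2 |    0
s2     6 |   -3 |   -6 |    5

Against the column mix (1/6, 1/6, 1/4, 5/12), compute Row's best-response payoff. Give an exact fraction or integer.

7/6

s1: (5)·(1/6) + (5)·(1/6) + (-2)·(1/4) + (0)·(5/12) = 7/6.
s2: (6)·(1/6) + (-3)·(1/6) + (-6)·(1/4) + (5)·(5/12) = 13/12.
The best pure response is s1 with expected payoff 7/6.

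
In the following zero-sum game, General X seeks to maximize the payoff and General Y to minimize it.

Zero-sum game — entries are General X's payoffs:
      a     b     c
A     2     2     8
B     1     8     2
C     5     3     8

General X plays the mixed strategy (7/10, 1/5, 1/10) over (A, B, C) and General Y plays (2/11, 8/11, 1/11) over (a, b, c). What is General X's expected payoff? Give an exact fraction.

Against (2/11, 8/11, 1/11), each row's expected payoff is A: 28/11; B: 68/11; C: 42/11.
Taking the (7/10, 1/5, 1/10)-weighted average: (7/10)·(28/11) + (1/5)·(68/11) + (1/10)·(42/11) = 17/5.

17/5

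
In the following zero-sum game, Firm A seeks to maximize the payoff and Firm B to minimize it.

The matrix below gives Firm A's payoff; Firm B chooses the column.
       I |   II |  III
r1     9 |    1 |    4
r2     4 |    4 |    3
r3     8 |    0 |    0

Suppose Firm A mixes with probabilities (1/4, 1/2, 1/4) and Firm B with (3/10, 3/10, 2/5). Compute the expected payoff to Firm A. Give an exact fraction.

Against (3/10, 3/10, 2/5), each row's expected payoff is r1: 23/5; r2: 18/5; r3: 12/5.
Taking the (1/4, 1/2, 1/4)-weighted average: (1/4)·(23/5) + (1/2)·(18/5) + (1/4)·(12/5) = 71/20.

71/20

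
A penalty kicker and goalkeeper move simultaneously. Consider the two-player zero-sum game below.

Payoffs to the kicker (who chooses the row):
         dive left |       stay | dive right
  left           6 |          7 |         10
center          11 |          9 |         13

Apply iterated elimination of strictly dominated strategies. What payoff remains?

9

Column dive right is strictly dominated by dive left for the goalkeeper (6<10, 11<13); eliminate dive right.
Row left is strictly dominated by row center (11>6, 9>7); eliminate left.
Column dive left is strictly dominated by stay for the goalkeeper (9<11); eliminate dive left.
Only (center, stay) remains, with payoff 9.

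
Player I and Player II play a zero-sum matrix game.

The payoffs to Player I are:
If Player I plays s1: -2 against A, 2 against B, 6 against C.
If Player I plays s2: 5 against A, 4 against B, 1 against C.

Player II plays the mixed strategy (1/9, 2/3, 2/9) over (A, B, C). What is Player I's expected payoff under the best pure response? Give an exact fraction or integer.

s1: (-2)·(1/9) + (2)·(2/3) + (6)·(2/9) = 22/9.
s2: (5)·(1/9) + (4)·(2/3) + (1)·(2/9) = 31/9.
The best pure response is s2 with expected payoff 31/9.

31/9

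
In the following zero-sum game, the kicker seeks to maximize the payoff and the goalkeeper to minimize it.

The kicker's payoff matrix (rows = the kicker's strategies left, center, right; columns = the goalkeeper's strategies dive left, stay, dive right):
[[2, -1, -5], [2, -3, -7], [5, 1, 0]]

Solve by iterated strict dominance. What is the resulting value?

0

Row center is strictly dominated by row right (5>2, 1>-3, 0>-7); eliminate center.
Column stay is strictly dominated by dive right for the goalkeeper (-5<-1, 0<1); eliminate stay.
Row left is strictly dominated by row right (5>2, 0>-5); eliminate left.
Column dive left is strictly dominated by dive right for the goalkeeper (0<5); eliminate dive left.
Only (right, dive right) remains, with payoff 0.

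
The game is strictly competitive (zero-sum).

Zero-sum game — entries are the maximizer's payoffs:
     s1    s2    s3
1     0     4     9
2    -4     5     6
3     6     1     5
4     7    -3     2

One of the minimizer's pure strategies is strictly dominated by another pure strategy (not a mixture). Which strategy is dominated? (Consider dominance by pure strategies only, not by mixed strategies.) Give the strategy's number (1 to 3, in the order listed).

The minimizer prefers columns that give the maximizer less. Compare s3 with s2: 4 < 9, 5 < 6, 1 < 5, -3 < 2.
So s2 strictly dominates s3 for the minimizer; s3 is strictly dominated.

3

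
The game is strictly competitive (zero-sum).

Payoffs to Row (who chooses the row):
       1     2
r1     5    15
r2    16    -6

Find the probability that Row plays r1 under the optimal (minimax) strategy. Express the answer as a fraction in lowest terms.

Row minima are 5 and -6, so Row's maximin is 5; column maxima are 16 and 15, so Column's minimax is 15. These differ, so the equilibrium is in mixed strategies.
Let Row play r1 with probability p. Column is indifferent when 5p + 16(1−p) = 15p − 6(1−p), giving p = 11/16.

11/16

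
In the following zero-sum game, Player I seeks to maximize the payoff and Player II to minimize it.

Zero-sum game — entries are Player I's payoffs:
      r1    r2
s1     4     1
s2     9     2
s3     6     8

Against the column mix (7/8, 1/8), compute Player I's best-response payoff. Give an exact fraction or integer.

65/8

s1: (4)·(7/8) + (1)·(1/8) = 29/8.
s2: (9)·(7/8) + (2)·(1/8) = 65/8.
s3: (6)·(7/8) + (8)·(1/8) = 25/4.
The best pure response is s2 with expected payoff 65/8.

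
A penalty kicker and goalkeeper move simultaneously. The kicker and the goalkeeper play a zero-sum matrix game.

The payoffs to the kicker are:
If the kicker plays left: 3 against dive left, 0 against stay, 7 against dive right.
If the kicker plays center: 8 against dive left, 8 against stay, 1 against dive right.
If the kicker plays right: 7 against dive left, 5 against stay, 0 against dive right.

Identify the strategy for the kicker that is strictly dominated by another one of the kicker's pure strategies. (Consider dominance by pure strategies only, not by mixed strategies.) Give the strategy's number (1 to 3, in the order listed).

Compare right with center: 8 > 7, 8 > 5, 1 > 0.
So center strictly dominates right for the kicker; right is strictly dominated.

3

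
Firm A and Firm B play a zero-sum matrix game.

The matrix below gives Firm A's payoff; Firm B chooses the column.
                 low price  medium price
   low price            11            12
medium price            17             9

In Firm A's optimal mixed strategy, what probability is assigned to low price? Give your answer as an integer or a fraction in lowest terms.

8/9

Row minima are 11 and 9, so Firm A's maximin is 11; column maxima are 17 and 12, so Firm B's minimax is 12. These differ, so the equilibrium is in mixed strategies.
Let Firm A play low price with probability p. Firm B is indifferent when 11p + 17(1−p) = 12p + 9(1−p), giving p = 8/9.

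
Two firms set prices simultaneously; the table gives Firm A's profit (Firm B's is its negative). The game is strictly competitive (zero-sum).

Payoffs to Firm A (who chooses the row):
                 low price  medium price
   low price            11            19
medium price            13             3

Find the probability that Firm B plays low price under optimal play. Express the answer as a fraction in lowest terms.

8/9

Row minima are 11 and 3, so Firm A's maximin is 11; column maxima are 13 and 19, so Firm B's minimax is 13. These differ, so the equilibrium is in mixed strategies.
Let Firm B play low price with probability q. Firm A is indifferent when 11q + 19(1−q) = 13q + 3(1−q), giving q = 8/9.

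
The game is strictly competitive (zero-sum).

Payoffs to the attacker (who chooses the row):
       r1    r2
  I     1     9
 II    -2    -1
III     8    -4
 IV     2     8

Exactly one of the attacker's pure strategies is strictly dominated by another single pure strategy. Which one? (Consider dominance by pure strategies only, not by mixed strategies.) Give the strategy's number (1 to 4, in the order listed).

Compare II with I: 1 > -2, 9 > -1.
So I strictly dominates II for the attacker; II is strictly dominated.

2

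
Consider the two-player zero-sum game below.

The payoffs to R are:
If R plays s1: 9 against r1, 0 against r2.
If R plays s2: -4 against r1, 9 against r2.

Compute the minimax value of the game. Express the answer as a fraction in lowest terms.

81/22

Row minima are 0 and -4, so R's maximin is 0; column maxima are 9 and 9, so C's minimax is 9. These differ, so the equilibrium is in mixed strategies.
Let R play s1 with probability p. C is indifferent when 9p − 4(1−p) = 9(1−p), giving p = 13/22.
Let C play r1 with probability q. R is indifferent when 9q = −4q + 9(1−q), giving q = 9/22.
The value is 9·(9/22) + (0)·(13/22) = 81/22.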